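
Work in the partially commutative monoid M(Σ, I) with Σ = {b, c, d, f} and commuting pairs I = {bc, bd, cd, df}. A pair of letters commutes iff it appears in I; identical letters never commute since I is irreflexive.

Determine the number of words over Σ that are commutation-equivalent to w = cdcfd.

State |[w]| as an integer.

10

#0=c has no predecessor
#1=d has no predecessor
#2=c depends on [0:c]
#3=f depends on [2:c]
#4=d depends on [1:d]
sources: [0:c, 1:d]
N(rest) = Σ N(rest − s) over sources s of rest; N(one piece) = 1:
  size 1 → [3]=1  [4]=1
  size 2 → [1,4]=1  [2,3]=1  [3,4]=2
  size 3 → [0,2,3]=1  [1,3,4]=3  [2,3,4]=3
  first=0(c) contributes 6
  first=1(d) contributes 4
|[w]| = 10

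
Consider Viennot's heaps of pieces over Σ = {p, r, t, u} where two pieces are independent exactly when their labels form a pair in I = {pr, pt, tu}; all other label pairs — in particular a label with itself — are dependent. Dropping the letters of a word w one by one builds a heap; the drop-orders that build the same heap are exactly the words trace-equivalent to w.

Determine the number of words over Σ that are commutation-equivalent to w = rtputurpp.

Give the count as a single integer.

77

0(r) covers ∅
1(t) covers 0:r
2(p) covers ∅
3(u) covers 0:r, 2:p
4(t) covers 1:t
5(u) covers 3:u
6(r) covers 4:t, 5:u
7(p) covers 5:u
8(p) covers 7:p
floor of heap: 0:r, 2:p
completions by unplaced set U, small U first (add the entries for U minus each lowest piece of U):
  |U|=1: {6}:1  {8}:1
  |U|=2: {4,6}:1  {6,8}:2  {7,8}:1
  |U|=3: {1,4,6}:1  {4,6,8}:3  {6,7,8}:3
  |U|=4: {1,4,6,8}:4  {4,6,7,8}:6  {5,6,7,8}:3
  |U|=5: {1,4,6,7,8}:10  {3,5,6,7,8}:3  {4,5,6,7,8}:9
  |U|=6: {1,4,5,6,7,8}:19  {2,3,5,6,7,8}:3  {3,4,5,6,7,8}:12
  |U|=7: {1,3,4,5,6,7,8}:31  {2,3,4,5,6,7,8}:15
  start at 0(r): 46
  start at 2(p): 31
sum over floor = 77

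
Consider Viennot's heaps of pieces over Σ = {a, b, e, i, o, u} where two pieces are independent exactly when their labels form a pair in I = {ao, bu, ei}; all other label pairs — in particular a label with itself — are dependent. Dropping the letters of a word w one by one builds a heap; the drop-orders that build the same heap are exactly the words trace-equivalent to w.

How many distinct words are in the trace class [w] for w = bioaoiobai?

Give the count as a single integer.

piece 0:b — minimal
piece 1:i rests on {0:b}
piece 2:o rests on {1:i}
piece 3:a rests on {1:i}
piece 4:o rests on {2:o}
piece 5:i rests on {3:a, 4:o}
piece 6:o rests on {5:i}
piece 7:b rests on {6:o}
piece 8:a rests on {7:b}
piece 9:i rests on {8:a}
minimal pieces: {0:b}
ways to finish when only these pieces remain (= sum over removing one remaining piece with nothing left below it):
  1 left: {9}→1
  2 left: {8,9}→1
  3 left: {7,8,9}→1
  4 left: {6,7,8,9}→1
  5 left: {5,6,7,8,9}→1
  6 left: {3,5,6,7,8,9}→1  {4,5,6,7,8,9}→1
  7 left: {2,4,5,6,7,8,9}→1  {3,4,5,6,7,8,9}→2
  8 left: {2,3,4,5,6,7,8,9}→3
  placing 0:b first → 3 extensions

3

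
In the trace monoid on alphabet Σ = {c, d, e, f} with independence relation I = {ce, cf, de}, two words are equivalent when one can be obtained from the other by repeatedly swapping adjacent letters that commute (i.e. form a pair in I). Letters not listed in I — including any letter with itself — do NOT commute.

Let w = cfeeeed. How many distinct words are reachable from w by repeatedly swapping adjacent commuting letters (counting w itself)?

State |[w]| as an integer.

20

piece 0:c — minimal
piece 1:f — minimal
piece 2:e rests on {1:f}
piece 3:e rests on {2:e}
piece 4:e rests on {3:e}
piece 5:e rests on {4:e}
piece 6:d rests on {0:c, 1:f}
minimal pieces: {0:c, 1:f}
ways to finish when only these pieces remain (= sum over removing one remaining piece with nothing left below it):
  1 left: {5}→1  {6}→1
  2 left: {0,6}→1  {4,5}→1  {5,6}→2
  3 left: {0,5,6}→3  {3,4,5}→1  {4,5,6}→3
  4 left: {0,4,5,6}→6  {2,3,4,5}→1  {3,4,5,6}→4
  5 left: {0,3,4,5,6}→10  {2,3,4,5,6}→5
  placing 0:c first → 5 extensions
  placing 1:f first → 15 extensions
total linear extensions = 20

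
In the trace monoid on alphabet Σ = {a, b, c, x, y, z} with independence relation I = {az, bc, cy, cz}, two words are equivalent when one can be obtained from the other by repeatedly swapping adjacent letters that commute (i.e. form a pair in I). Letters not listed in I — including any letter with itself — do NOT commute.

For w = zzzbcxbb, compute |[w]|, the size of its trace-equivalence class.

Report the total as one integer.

5

piece 0:z — minimal
piece 1:z rests on {0:z}
piece 2:z rests on {1:z}
piece 3:b rests on {2:z}
piece 4:c — minimal
piece 5:x rests on {3:b, 4:c}
piece 6:b rests on {5:x}
piece 7:b rests on {6:b}
minimal pieces: {0:z, 4:c}
ways to finish when only these pieces remain (= sum over removing one remaining piece with nothing left below it):
  1 left: {7}→1
  2 left: {6,7}→1
  3 left: {5,6,7}→1
  4 left: {3,5,6,7}→1  {4,5,6,7}→1
  5 left: {2,3,5,6,7}→1  {3,4,5,6,7}→2
  6 left: {1,2,3,5,6,7}→1  {2,3,4,5,6,7}→3
  placing 0:z first → 4 extensions
  placing 4:c first → 1 extensions
total linear extensions = 5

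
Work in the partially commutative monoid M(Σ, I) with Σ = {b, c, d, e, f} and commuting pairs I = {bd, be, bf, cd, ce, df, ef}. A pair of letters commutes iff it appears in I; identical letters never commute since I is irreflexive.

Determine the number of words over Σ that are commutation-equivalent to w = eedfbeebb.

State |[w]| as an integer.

504

0(e) covers ∅
1(e) covers 0:e
2(d) covers 1:e
3(f) covers ∅
4(b) covers ∅
5(e) covers 2:d
6(e) covers 5:e
7(b) covers 4:b
8(b) covers 7:b
floor of heap: 0:e, 3:f, 4:b
completions by unplaced set U, small U first (add the entries for U minus each lowest piece of U):
  |U|=1: {3}:1  {6}:1  {8}:1
  |U|=2: {3,6}:2  {3,8}:2  {5,6}:1  {6,8}:2  {7,8}:1
  |U|=3: {2,5,6}:1  {3,5,6}:3  {3,6,8}:6  {3,7,8}:3  {4,7,8}:1  {5,6,8}:3  {6,7,8}:3
  |U|=4: {1,2,5,6}:1  {2,3,5,6}:4  {2,5,6,8}:4  {3,4,7,8}:4  {3,5,6,8}:12  {3,6,7,8}:12  {4,6,7,8}:4  {5,6,7,8}:6
  |U|=5: {0,1,2,5,6}:1  {1,2,3,5,6}:5  {1,2,5,6,8}:5  {2,3,5,6,8}:20  {2,5,6,7,8}:10  {3,4,6,7,8}:20  {3,5,6,7,8}:30  {4,5,6,7,8}:10
  |U|=6: {0,1,2,3,5,6}:6  {0,1,2,5,6,8}:6  {1,2,3,5,6,8}:30  {1,2,5,6,7,8}:15  {2,3,5,6,7,8}:60  {2,4,5,6,7,8}:20  {3,4,5,6,7,8}:60
  |U|=7: {0,1,2,3,5,6,8}:42  {0,1,2,5,6,7,8}:21  {1,2,3,5,6,7,8}:105  {1,2,4,5,6,7,8}:35  {2,3,4,5,6,7,8}:140
  start at 0(e): 280
  start at 3(f): 56
  start at 4(b): 168
sum over floor = 504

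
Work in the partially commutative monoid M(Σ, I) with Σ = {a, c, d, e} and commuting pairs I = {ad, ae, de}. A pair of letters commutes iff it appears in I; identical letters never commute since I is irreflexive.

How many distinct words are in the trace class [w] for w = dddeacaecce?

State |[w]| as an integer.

40

piece 0:d — minimal
piece 1:d rests on {0:d}
piece 2:d rests on {1:d}
piece 3:e — minimal
piece 4:a — minimal
piece 5:c rests on {2:d, 3:e, 4:a}
piece 6:a rests on {5:c}
piece 7:e rests on {5:c}
piece 8:c rests on {6:a, 7:e}
piece 9:c rests on {8:c}
piece 10:e rests on {9:c}
minimal pieces: {0:d, 3:e, 4:a}
ways to finish when only these pieces remain (= sum over removing one remaining piece with nothing left below it):
  1 left: {10}→1
  2 left: {9,10}→1
  3 left: {8,9,10}→1
  4 left: {6,8,9,10}→1  {7,8,9,10}→1
  5 left: {6,7,8,9,10}→2
  6 left: {5,6,7,8,9,10}→2
  7 left: {2,5,6,7,8,9,10}→2  {3,5,6,7,8,9,10}→2  {4,5,6,7,8,9,10}→2
  8 left: {1,2,5,6,7,8,9,10}→2  {2,3,5,6,7,8,9,10}→4  {2,4,5,6,7,8,9,10}→4  {3,4,5,6,7,8,9,10}→4
  9 left: {0,1,2,5,6,7,8,9,10}→2  {1,2,3,5,6,7,8,9,10}→6  {1,2,4,5,6,7,8,9,10}→6  {2,3,4,5,6,7,8,9,10}→12
  placing 0:d first → 24 extensions
  placing 3:e first → 8 extensions
  placing 4:a first → 8 extensions
total linear extensions = 40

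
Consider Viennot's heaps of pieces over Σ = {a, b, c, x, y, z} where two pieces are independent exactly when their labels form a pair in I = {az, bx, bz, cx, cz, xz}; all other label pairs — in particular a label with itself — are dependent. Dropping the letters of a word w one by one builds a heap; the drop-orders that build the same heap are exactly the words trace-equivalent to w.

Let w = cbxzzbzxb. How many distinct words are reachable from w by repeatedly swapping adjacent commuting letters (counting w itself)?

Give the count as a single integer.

1260

drop 0:c onto floor
drop 1:b onto {0:c}
drop 2:x onto floor
drop 3:z onto floor
drop 4:z onto {3:z}
drop 5:b onto {1:b}
drop 6:z onto {4:z}
drop 7:x onto {2:x}
drop 8:b onto {5:b}
ground layer = {0:c, 2:x, 3:z}
drop-orders for the pieces not yet dropped (sum over which currently-grounded one goes next):
  1 to go: {6} 1  {7} 1  {8} 1
  2 to go: {2,7} 1  {4,6} 1  {5,8} 1  {6,7} 2  {6,8} 2  {7,8} 2
  3 to go: {1,5,8} 1  {2,6,7} 3  {2,7,8} 3  {3,4,6} 1  {4,6,7} 3  {4,6,8} 3  {5,6,8} 3  {5,7,8} 3  {6,7,8} 6
  4 to go: {0,1,5,8} 1  {1,5,6,8} 4  {1,5,7,8} 4  {2,4,6,7} 6  {2,5,7,8} 6  {2,6,7,8} 12  {3,4,6,7} 4  {3,4,6,8} 4  {4,5,6,8} 6  {4,6,7,8} 12  {5,6,7,8} 12
  5 to go: {0,1,5,6,8} 5  {0,1,5,7,8} 5  {1,2,5,7,8} 10  {1,4,5,6,8} 10  {1,5,6,7,8} 20  {2,3,4,6,7} 10  {2,4,6,7,8} 30  {2,5,6,7,8} 30  {3,4,5,6,8} 10  {3,4,6,7,8} 20  {4,5,6,7,8} 30
  6 to go: {0,1,2,5,7,8} 15  {0,1,4,5,6,8} 15  {0,1,5,6,7,8} 30  {1,2,5,6,7,8} 60  {1,3,4,5,6,8} 20  {1,4,5,6,7,8} 60  {2,3,4,6,7,8} 60  {2,4,5,6,7,8} 90  {3,4,5,6,7,8} 60
  7 to go: {0,1,2,5,6,7,8} 105  {0,1,3,4,5,6,8} 35  {0,1,4,5,6,7,8} 105  {1,2,4,5,6,7,8} 210  {1,3,4,5,6,7,8} 140  {2,3,4,5,6,7,8} 210
  if 0:c drops first: 560 orders
  if 2:x drops first: 280 orders
  if 3:z drops first: 420 orders
heap linearizations: 1260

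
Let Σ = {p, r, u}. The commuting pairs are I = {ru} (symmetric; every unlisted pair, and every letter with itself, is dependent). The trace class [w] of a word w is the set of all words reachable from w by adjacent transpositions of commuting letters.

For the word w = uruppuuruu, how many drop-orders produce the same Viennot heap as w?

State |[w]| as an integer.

15

drop 0:u onto floor
drop 1:r onto floor
drop 2:u onto {0:u}
drop 3:p onto {1:r, 2:u}
drop 4:p onto {3:p}
drop 5:u onto {4:p}
drop 6:u onto {5:u}
drop 7:r onto {4:p}
drop 8:u onto {6:u}
drop 9:u onto {8:u}
ground layer = {0:u, 1:r}
drop-orders for the pieces not yet dropped (sum over which currently-grounded one goes next):
  1 to go: {7} 1  {9} 1
  2 to go: {7,9} 2  {8,9} 1
  3 to go: {6,8,9} 1  {7,8,9} 3
  4 to go: {5,6,8,9} 1  {6,7,8,9} 4
  5 to go: {5,6,7,8,9} 5
  6 to go: {4,5,6,7,8,9} 5
  7 to go: {3,4,5,6,7,8,9} 5
  8 to go: {1,3,4,5,6,7,8,9} 5  {2,3,4,5,6,7,8,9} 5
  if 0:u drops first: 10 orders
  if 1:r drops first: 5 orders
heap linearizations: 15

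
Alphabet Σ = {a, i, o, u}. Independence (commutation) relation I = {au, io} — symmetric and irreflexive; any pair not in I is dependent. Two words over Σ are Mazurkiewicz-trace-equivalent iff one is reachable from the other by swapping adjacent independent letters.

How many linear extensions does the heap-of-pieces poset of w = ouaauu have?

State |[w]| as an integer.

10

drop 0:o onto floor
drop 1:u onto {0:o}
drop 2:a onto {0:o}
drop 3:a onto {2:a}
drop 4:u onto {1:u}
drop 5:u onto {4:u}
ground layer = {0:o}
drop-orders for the pieces not yet dropped (sum over which currently-grounded one goes next):
  1 to go: {3} 1  {5} 1
  2 to go: {2,3} 1  {3,5} 2  {4,5} 1
  3 to go: {1,4,5} 1  {2,3,5} 3  {3,4,5} 3
  4 to go: {1,3,4,5} 4  {2,3,4,5} 6
  if 0:o drops first: 10 orders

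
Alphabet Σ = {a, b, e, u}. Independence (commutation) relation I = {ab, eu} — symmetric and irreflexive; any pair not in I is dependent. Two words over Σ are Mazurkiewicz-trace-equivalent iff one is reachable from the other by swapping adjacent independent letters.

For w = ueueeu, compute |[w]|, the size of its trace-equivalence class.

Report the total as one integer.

20

drop 0:u onto floor
drop 1:e onto floor
drop 2:u onto {0:u}
drop 3:e onto {1:e}
drop 4:e onto {3:e}
drop 5:u onto {2:u}
ground layer = {0:u, 1:e}
drop-orders for the pieces not yet dropped (sum over which currently-grounded one goes next):
  1 to go: {4} 1  {5} 1
  2 to go: {2,5} 1  {3,4} 1  {4,5} 2
  3 to go: {0,2,5} 1  {1,3,4} 1  {2,4,5} 3  {3,4,5} 3
  4 to go: {0,2,4,5} 4  {1,3,4,5} 4  {2,3,4,5} 6
  if 0:u drops first: 10 orders
  if 1:e drops first: 10 orders
heap linearizations: 20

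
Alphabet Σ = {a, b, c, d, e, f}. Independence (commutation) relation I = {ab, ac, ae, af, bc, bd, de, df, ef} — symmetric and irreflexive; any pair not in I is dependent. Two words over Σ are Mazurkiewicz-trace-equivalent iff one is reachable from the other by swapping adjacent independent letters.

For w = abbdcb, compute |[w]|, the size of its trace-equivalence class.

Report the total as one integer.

20

drop 0:a onto floor
drop 1:b onto floor
drop 2:b onto {1:b}
drop 3:d onto {0:a}
drop 4:c onto {3:d}
drop 5:b onto {2:b}
ground layer = {0:a, 1:b}
drop-orders for the pieces not yet dropped (sum over which currently-grounded one goes next):
  1 to go: {4} 1  {5} 1
  2 to go: {2,5} 1  {3,4} 1  {4,5} 2
  3 to go: {0,3,4} 1  {1,2,5} 1  {2,4,5} 3  {3,4,5} 3
  4 to go: {0,3,4,5} 4  {1,2,4,5} 4  {2,3,4,5} 6
  if 0:a drops first: 10 orders
  if 1:b drops first: 10 orders
heap linearizations: 20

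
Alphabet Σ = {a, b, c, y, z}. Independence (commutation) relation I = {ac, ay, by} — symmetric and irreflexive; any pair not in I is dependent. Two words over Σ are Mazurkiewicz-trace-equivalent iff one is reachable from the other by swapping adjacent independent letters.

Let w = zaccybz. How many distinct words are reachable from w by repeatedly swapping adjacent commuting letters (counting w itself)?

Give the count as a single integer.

piece 0:z — minimal
piece 1:a rests on {0:z}
piece 2:c rests on {0:z}
piece 3:c rests on {2:c}
piece 4:y rests on {3:c}
piece 5:b rests on {1:a, 3:c}
piece 6:z rests on {4:y, 5:b}
minimal pieces: {0:z}
ways to finish when only these pieces remain (= sum over removing one remaining piece with nothing left below it):
  1 left: {6}→1
  2 left: {4,6}→1  {5,6}→1
  3 left: {1,5,6}→1  {4,5,6}→2
  4 left: {1,4,5,6}→3  {3,4,5,6}→2
  5 left: {1,3,4,5,6}→5  {2,3,4,5,6}→2
  placing 0:z first → 7 extensions

7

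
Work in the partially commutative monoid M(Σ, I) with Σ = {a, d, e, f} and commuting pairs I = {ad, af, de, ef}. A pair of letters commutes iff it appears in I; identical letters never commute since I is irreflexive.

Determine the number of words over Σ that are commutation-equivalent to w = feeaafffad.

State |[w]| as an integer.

252

drop 0:f onto floor
drop 1:e onto floor
drop 2:e onto {1:e}
drop 3:a onto {2:e}
drop 4:a onto {3:a}
drop 5:f onto {0:f}
drop 6:f onto {5:f}
drop 7:f onto {6:f}
drop 8:a onto {4:a}
drop 9:d onto {7:f}
ground layer = {0:f, 1:e}
drop-orders for the pieces not yet dropped (sum over which currently-grounded one goes next):
  1 to go: {8} 1  {9} 1
  2 to go: {4,8} 1  {7,9} 1  {8,9} 2
  3 to go: {3,4,8} 1  {4,8,9} 3  {6,7,9} 1  {7,8,9} 3
  4 to go: {2,3,4,8} 1  {3,4,8,9} 4  {4,7,8,9} 6  {5,6,7,9} 1  {6,7,8,9} 4
  5 to go: {0,5,6,7,9} 1  {1,2,3,4,8} 1  {2,3,4,8,9} 5  {3,4,7,8,9} 10  {4,6,7,8,9} 10  {5,6,7,8,9} 5
  6 to go: {0,5,6,7,8,9} 6  {1,2,3,4,8,9} 6  {2,3,4,7,8,9} 15  {3,4,6,7,8,9} 20  {4,5,6,7,8,9} 15
  7 to go: {0,4,5,6,7,8,9} 21  {1,2,3,4,7,8,9} 21  {2,3,4,6,7,8,9} 35  {3,4,5,6,7,8,9} 35
  8 to go: {0,3,4,5,6,7,8,9} 56  {1,2,3,4,6,7,8,9} 56  {2,3,4,5,6,7,8,9} 70
  if 0:f drops first: 126 orders
  if 1:e drops first: 126 orders
heap linearizations: 252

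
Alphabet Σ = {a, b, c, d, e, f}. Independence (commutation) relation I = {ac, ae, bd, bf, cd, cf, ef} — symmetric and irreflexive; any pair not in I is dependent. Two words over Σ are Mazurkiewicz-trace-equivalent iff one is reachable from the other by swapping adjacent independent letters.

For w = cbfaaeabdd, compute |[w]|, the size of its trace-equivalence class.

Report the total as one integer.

39

0(c) covers ∅
1(b) covers 0:c
2(f) covers ∅
3(a) covers 1:b, 2:f
4(a) covers 3:a
5(e) covers 1:b
6(a) covers 4:a
7(b) covers 5:e, 6:a
8(d) covers 5:e, 6:a
9(d) covers 8:d
floor of heap: 0:c, 2:f
completions by unplaced set U, small U first (add the entries for U minus each lowest piece of U):
  |U|=1: {7}:1  {9}:1
  |U|=2: {7,9}:2  {8,9}:1
  |U|=3: {7,8,9}:3
  |U|=4: {5,7,8,9}:3  {6,7,8,9}:3
  |U|=5: {4,6,7,8,9}:3  {5,6,7,8,9}:6
  |U|=6: {3,4,6,7,8,9}:3  {4,5,6,7,8,9}:9
  |U|=7: {2,3,4,6,7,8,9}:3  {3,4,5,6,7,8,9}:12
  |U|=8: {1,3,4,5,6,7,8,9}:12  {2,3,4,5,6,7,8,9}:15
  start at 0(c): 27
  start at 2(f): 12
sum over floor = 39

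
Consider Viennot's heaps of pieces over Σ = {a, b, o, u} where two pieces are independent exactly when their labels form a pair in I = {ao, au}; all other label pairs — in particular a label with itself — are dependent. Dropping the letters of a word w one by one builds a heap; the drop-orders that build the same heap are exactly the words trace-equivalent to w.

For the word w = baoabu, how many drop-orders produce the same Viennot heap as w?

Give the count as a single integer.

drop 0:b onto floor
drop 1:a onto {0:b}
drop 2:o onto {0:b}
drop 3:a onto {1:a}
drop 4:b onto {2:o, 3:a}
drop 5:u onto {4:b}
ground layer = {0:b}
drop-orders for the pieces not yet dropped (sum over which currently-grounded one goes next):
  1 to go: {5} 1
  2 to go: {4,5} 1
  3 to go: {2,4,5} 1  {3,4,5} 1
  4 to go: {1,3,4,5} 1  {2,3,4,5} 2
  if 0:b drops first: 3 orders

3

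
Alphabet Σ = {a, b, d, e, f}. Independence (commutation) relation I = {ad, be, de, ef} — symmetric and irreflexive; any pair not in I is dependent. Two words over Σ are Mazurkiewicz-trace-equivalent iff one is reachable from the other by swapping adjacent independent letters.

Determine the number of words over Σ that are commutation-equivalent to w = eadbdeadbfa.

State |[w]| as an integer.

#0=e has no predecessor
#1=a depends on [0:e]
#2=d has no predecessor
#3=b depends on [1:a, 2:d]
#4=d depends on [3:b]
#5=e depends on [1:a]
#6=a depends on [3:b, 5:e]
#7=d depends on [4:d]
#8=b depends on [6:a, 7:d]
#9=f depends on [8:b]
#10=a depends on [9:f]
sources: [0:e, 2:d]
N(rest) = Σ N(rest − s) over sources s of rest; N(one piece) = 1:
  size 1 → [10]=1
  size 2 → [9,10]=1
  size 3 → [8,9,10]=1
  size 4 → [6,8,9,10]=1  [7,8,9,10]=1
  size 5 → [4,7,8,9,10]=1  [5,6,8,9,10]=1  [6,7,8,9,10]=2
  size 6 → [4,6,7,8,9,10]=3  [5,6,7,8,9,10]=3
  size 7 → [3,4,6,7,8,9,10]=3  [4,5,6,7,8,9,10]=6
  size 8 → [2,3,4,6,7,8,9,10]=3  [3,4,5,6,7,8,9,10]=9
  size 9 → [1,3,4,5,6,7,8,9,10]=9  [2,3,4,5,6,7,8,9,10]=12
  first=0(e) contributes 21
  first=2(d) contributes 9
|[w]| = 30

30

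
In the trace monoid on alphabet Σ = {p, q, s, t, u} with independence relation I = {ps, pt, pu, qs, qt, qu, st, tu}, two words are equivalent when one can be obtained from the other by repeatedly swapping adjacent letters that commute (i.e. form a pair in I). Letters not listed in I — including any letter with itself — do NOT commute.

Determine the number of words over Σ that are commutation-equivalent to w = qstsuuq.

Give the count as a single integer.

105

0(q) covers ∅
1(s) covers ∅
2(t) covers ∅
3(s) covers 1:s
4(u) covers 3:s
5(u) covers 4:u
6(q) covers 0:q
floor of heap: 0:q, 1:s, 2:t
completions by unplaced set U, small U first (add the entries for U minus each lowest piece of U):
  |U|=1: {2}:1  {5}:1  {6}:1
  |U|=2: {0,6}:1  {2,5}:2  {2,6}:2  {4,5}:1  {5,6}:2
  |U|=3: {0,2,6}:3  {0,5,6}:3  {2,4,5}:3  {2,5,6}:6  {3,4,5}:1  {4,5,6}:3
  |U|=4: {0,2,5,6}:12  {0,4,5,6}:6  {1,3,4,5}:1  {2,3,4,5}:4  {2,4,5,6}:12  {3,4,5,6}:4
  |U|=5: {0,2,4,5,6}:30  {0,3,4,5,6}:10  {1,2,3,4,5}:5  {1,3,4,5,6}:5  {2,3,4,5,6}:20
  start at 0(q): 30
  start at 1(s): 60
  start at 2(t): 15
sum over floor = 105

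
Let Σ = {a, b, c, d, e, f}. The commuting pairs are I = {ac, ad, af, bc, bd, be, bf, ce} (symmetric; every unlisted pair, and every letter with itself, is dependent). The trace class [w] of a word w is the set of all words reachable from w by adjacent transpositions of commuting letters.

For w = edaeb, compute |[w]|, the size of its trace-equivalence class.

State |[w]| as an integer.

5

0(e) covers ∅
1(d) covers 0:e
2(a) covers 0:e
3(e) covers 1:d, 2:a
4(b) covers 2:a
floor of heap: 0:e
completions by unplaced set U, small U first (add the entries for U minus each lowest piece of U):
  |U|=1: {3}:1  {4}:1
  |U|=2: {1,3}:1  {3,4}:2
  |U|=3: {1,3,4}:3  {2,3,4}:2
  start at 0(e): 5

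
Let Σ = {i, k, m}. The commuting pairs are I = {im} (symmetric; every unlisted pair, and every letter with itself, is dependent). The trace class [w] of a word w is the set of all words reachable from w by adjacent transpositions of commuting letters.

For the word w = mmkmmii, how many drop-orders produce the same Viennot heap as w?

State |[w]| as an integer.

0(m) covers ∅
1(m) covers 0:m
2(k) covers 1:m
3(m) covers 2:k
4(m) covers 3:m
5(i) covers 2:k
6(i) covers 5:i
floor of heap: 0:m
completions by unplaced set U, small U first (add the entries for U minus each lowest piece of U):
  |U|=1: {4}:1  {6}:1
  |U|=2: {3,4}:1  {4,6}:2  {5,6}:1
  |U|=3: {3,4,6}:3  {4,5,6}:3
  |U|=4: {3,4,5,6}:6
  |U|=5: {2,3,4,5,6}:6
  start at 0(m): 6

6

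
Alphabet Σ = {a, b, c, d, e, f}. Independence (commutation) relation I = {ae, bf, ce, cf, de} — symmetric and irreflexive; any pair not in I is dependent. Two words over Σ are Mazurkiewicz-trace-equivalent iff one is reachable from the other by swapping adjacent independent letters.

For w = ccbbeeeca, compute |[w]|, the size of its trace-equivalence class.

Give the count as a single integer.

0(c) covers ∅
1(c) covers 0:c
2(b) covers 1:c
3(b) covers 2:b
4(e) covers 3:b
5(e) covers 4:e
6(e) covers 5:e
7(c) covers 3:b
8(a) covers 7:c
floor of heap: 0:c
completions by unplaced set U, small U first (add the entries for U minus each lowest piece of U):
  |U|=1: {6}:1  {8}:1
  |U|=2: {5,6}:1  {6,8}:2  {7,8}:1
  |U|=3: {4,5,6}:1  {5,6,8}:3  {6,7,8}:3
  |U|=4: {4,5,6,8}:4  {5,6,7,8}:6
  |U|=5: {4,5,6,7,8}:10
  |U|=6: {3,4,5,6,7,8}:10
  |U|=7: {2,3,4,5,6,7,8}:10
  start at 0(c): 10

10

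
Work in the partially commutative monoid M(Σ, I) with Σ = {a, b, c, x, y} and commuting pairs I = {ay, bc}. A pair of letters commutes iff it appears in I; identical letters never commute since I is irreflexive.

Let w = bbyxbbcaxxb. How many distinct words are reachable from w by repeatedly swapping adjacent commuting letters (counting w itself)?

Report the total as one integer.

3

#0=b has no predecessor
#1=b depends on [0:b]
#2=y depends on [1:b]
#3=x depends on [2:y]
#4=b depends on [3:x]
#5=b depends on [4:b]
#6=c depends on [3:x]
#7=a depends on [5:b, 6:c]
#8=x depends on [7:a]
#9=x depends on [8:x]
#10=b depends on [9:x]
sources: [0:b]
N(rest) = Σ N(rest − s) over sources s of rest; N(one piece) = 1:
  size 1 → [10]=1
  size 2 → [9,10]=1
  size 3 → [8,9,10]=1
  size 4 → [7,8,9,10]=1
  size 5 → [5,7,8,9,10]=1  [6,7,8,9,10]=1
  size 6 → [4,5,7,8,9,10]=1  [5,6,7,8,9,10]=2
  size 7 → [4,5,6,7,8,9,10]=3
  size 8 → [3,4,5,6,7,8,9,10]=3
  size 9 → [2,3,4,5,6,7,8,9,10]=3
  first=0(b) contributes 3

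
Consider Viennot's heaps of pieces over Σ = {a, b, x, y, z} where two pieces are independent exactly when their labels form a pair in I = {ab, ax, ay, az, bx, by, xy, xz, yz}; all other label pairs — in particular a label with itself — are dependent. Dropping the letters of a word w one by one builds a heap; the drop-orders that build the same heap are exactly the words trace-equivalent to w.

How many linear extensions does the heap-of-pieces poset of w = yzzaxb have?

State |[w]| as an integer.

piece 0:y — minimal
piece 1:z — minimal
piece 2:z rests on {1:z}
piece 3:a — minimal
piece 4:x — minimal
piece 5:b rests on {2:z}
minimal pieces: {0:y, 1:z, 3:a, 4:x}
ways to finish when only these pieces remain (= sum over removing one remaining piece with nothing left below it):
  1 left: {0}→1  {3}→1  {4}→1  {5}→1
  2 left: {0,3}→2  {0,4}→2  {0,5}→2  {2,5}→1  {3,4}→2  {3,5}→2  {4,5}→2
  3 left: {0,2,5}→3  {0,3,4}→6  {0,3,5}→6  {0,4,5}→6  {1,2,5}→1  {2,3,5}→3  {2,4,5}→3  {3,4,5}→6
  4 left: {0,1,2,5}→4  {0,2,3,5}→12  {0,2,4,5}→12  {0,3,4,5}→24  {1,2,3,5}→4  {1,2,4,5}→4  {2,3,4,5}→12
  placing 0:y first → 20 extensions
  placing 1:z first → 60 extensions
  placing 3:a first → 20 extensions
  placing 4:x first → 20 extensions
total linear extensions = 120

120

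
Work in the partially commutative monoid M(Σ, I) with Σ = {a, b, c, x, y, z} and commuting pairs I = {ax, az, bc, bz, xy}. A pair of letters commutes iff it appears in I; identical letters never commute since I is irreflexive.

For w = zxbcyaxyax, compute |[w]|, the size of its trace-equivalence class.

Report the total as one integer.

0(z) covers ∅
1(x) covers 0:z
2(b) covers 1:x
3(c) covers 1:x
4(y) covers 2:b, 3:c
5(a) covers 4:y
6(x) covers 2:b, 3:c
7(y) covers 5:a
8(a) covers 7:y
9(x) covers 6:x
floor of heap: 0:z
completions by unplaced set U, small U first (add the entries for U minus each lowest piece of U):
  |U|=1: {8}:1  {9}:1
  |U|=2: {6,9}:1  {7,8}:1  {8,9}:2
  |U|=3: {5,7,8}:1  {6,8,9}:3  {7,8,9}:3
  |U|=4: {4,5,7,8}:1  {5,7,8,9}:4  {6,7,8,9}:6
  |U|=5: {4,5,7,8,9}:5  {5,6,7,8,9}:10
  |U|=6: {4,5,6,7,8,9}:15
  |U|=7: {2,4,5,6,7,8,9}:15  {3,4,5,6,7,8,9}:15
  |U|=8: {2,3,4,5,6,7,8,9}:30
  start at 0(z): 30

30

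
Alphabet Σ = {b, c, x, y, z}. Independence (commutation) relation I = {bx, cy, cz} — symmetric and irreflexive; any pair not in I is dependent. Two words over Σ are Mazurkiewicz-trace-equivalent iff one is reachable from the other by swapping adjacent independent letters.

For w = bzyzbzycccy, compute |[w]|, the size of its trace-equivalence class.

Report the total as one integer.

20

0(b) covers ∅
1(z) covers 0:b
2(y) covers 1:z
3(z) covers 2:y
4(b) covers 3:z
5(z) covers 4:b
6(y) covers 5:z
7(c) covers 4:b
8(c) covers 7:c
9(c) covers 8:c
10(y) covers 6:y
floor of heap: 0:b
completions by unplaced set U, small U first (add the entries for U minus each lowest piece of U):
  |U|=1: {9}:1  {10}:1
  |U|=2: {6,10}:1  {8,9}:1  {9,10}:2
  |U|=3: {5,6,10}:1  {6,9,10}:3  {7,8,9}:1  {8,9,10}:3
  |U|=4: {5,6,9,10}:4  {6,8,9,10}:6  {7,8,9,10}:4
  |U|=5: {5,6,8,9,10}:10  {6,7,8,9,10}:10
  |U|=6: {5,6,7,8,9,10}:20
  |U|=7: {4,5,6,7,8,9,10}:20
  |U|=8: {3,4,5,6,7,8,9,10}:20
  |U|=9: {2,3,4,5,6,7,8,9,10}:20
  start at 0(b): 20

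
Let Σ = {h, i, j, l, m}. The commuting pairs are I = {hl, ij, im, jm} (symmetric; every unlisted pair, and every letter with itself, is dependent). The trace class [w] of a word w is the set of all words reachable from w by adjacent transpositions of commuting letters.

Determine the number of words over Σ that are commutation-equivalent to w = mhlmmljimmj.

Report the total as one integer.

60

piece 0:m — minimal
piece 1:h rests on {0:m}
piece 2:l rests on {0:m}
piece 3:m rests on {1:h, 2:l}
piece 4:m rests on {3:m}
piece 5:l rests on {4:m}
piece 6:j rests on {5:l}
piece 7:i rests on {5:l}
piece 8:m rests on {5:l}
piece 9:m rests on {8:m}
piece 10:j rests on {6:j}
minimal pieces: {0:m}
ways to finish when only these pieces remain (= sum over removing one remaining piece with nothing left below it):
  1 left: {7}→1  {9}→1  {10}→1
  2 left: {6,10}→1  {7,9}→2  {7,10}→2  {8,9}→1  {9,10}→2
  3 left: {6,7,10}→3  {6,9,10}→3  {7,8,9}→3  {7,9,10}→6  {8,9,10}→3
  4 left: {6,7,9,10}→12  {6,8,9,10}→6  {7,8,9,10}→12
  5 left: {6,7,8,9,10}→30
  6 left: {5,6,7,8,9,10}→30
  7 left: {4,5,6,7,8,9,10}→30
  8 left: {3,4,5,6,7,8,9,10}→30
  9 left: {1,3,4,5,6,7,8,9,10}→30  {2,3,4,5,6,7,8,9,10}→30
  placing 0:m first → 60 extensions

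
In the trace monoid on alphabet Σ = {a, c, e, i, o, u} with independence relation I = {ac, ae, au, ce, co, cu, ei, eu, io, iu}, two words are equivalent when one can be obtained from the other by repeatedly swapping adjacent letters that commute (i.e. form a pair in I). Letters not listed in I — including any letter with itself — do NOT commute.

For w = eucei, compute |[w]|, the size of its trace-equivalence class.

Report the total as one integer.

30

0(e) covers ∅
1(u) covers ∅
2(c) covers ∅
3(e) covers 0:e
4(i) covers 2:c
floor of heap: 0:e, 1:u, 2:c
completions by unplaced set U, small U first (add the entries for U minus each lowest piece of U):
  |U|=1: {1}:1  {3}:1  {4}:1
  |U|=2: {0,3}:1  {1,3}:2  {1,4}:2  {2,4}:1  {3,4}:2
  |U|=3: {0,1,3}:3  {0,3,4}:3  {1,2,4}:3  {1,3,4}:6  {2,3,4}:3
  start at 0(e): 12
  start at 1(u): 6
  start at 2(c): 12
sum over floor = 30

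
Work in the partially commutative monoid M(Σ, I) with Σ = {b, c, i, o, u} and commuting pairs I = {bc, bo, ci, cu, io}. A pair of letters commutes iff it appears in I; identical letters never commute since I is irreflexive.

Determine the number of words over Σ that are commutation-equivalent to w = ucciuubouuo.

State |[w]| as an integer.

36

piece 0:u — minimal
piece 1:c — minimal
piece 2:c rests on {1:c}
piece 3:i rests on {0:u}
piece 4:u rests on {3:i}
piece 5:u rests on {4:u}
piece 6:b rests on {5:u}
piece 7:o rests on {2:c, 5:u}
piece 8:u rests on {6:b, 7:o}
piece 9:u rests on {8:u}
piece 10:o rests on {9:u}
minimal pieces: {0:u, 1:c}
ways to finish when only these pieces remain (= sum over removing one remaining piece with nothing left below it):
  1 left: {10}→1
  2 left: {9,10}→1
  3 left: {8,9,10}→1
  4 left: {6,8,9,10}→1  {7,8,9,10}→1
  5 left: {2,7,8,9,10}→1  {6,7,8,9,10}→2
  6 left: {1,2,7,8,9,10}→1  {2,6,7,8,9,10}→3  {5,6,7,8,9,10}→2
  7 left: {1,2,6,7,8,9,10}→4  {2,5,6,7,8,9,10}→5  {4,5,6,7,8,9,10}→2
  8 left: {1,2,5,6,7,8,9,10}→9  {2,4,5,6,7,8,9,10}→7  {3,4,5,6,7,8,9,10}→2
  9 left: {0,3,4,5,6,7,8,9,10}→2  {1,2,4,5,6,7,8,9,10}→16  {2,3,4,5,6,7,8,9,10}→9
  placing 0:u first → 25 extensions
  placing 1:c first → 11 extensions
total linear extensions = 36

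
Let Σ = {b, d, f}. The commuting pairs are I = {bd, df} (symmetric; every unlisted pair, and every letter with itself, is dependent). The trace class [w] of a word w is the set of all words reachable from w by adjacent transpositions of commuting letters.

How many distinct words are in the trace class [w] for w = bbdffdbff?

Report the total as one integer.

36

piece 0:b — minimal
piece 1:b rests on {0:b}
piece 2:d — minimal
piece 3:f rests on {1:b}
piece 4:f rests on {3:f}
piece 5:d rests on {2:d}
piece 6:b rests on {4:f}
piece 7:f rests on {6:b}
piece 8:f rests on {7:f}
minimal pieces: {0:b, 2:d}
ways to finish when only these pieces remain (= sum over removing one remaining piece with nothing left below it):
  1 left: {5}→1  {8}→1
  2 left: {2,5}→1  {5,8}→2  {7,8}→1
  3 left: {2,5,8}→3  {5,7,8}→3  {6,7,8}→1
  4 left: {2,5,7,8}→6  {4,6,7,8}→1  {5,6,7,8}→4
  5 left: {2,5,6,7,8}→10  {3,4,6,7,8}→1  {4,5,6,7,8}→5
  6 left: {1,3,4,6,7,8}→1  {2,4,5,6,7,8}→15  {3,4,5,6,7,8}→6
  7 left: {0,1,3,4,6,7,8}→1  {1,3,4,5,6,7,8}→7  {2,3,4,5,6,7,8}→21
  placing 0:b first → 28 extensions
  placing 2:d first → 8 extensions
total linear extensions = 36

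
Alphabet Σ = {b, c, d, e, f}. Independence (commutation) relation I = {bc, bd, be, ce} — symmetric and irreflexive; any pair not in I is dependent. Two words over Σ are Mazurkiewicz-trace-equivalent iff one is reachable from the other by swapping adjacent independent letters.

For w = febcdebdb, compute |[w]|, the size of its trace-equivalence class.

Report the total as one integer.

piece 0:f — minimal
piece 1:e rests on {0:f}
piece 2:b rests on {0:f}
piece 3:c rests on {0:f}
piece 4:d rests on {1:e, 3:c}
piece 5:e rests on {4:d}
piece 6:b rests on {2:b}
piece 7:d rests on {5:e}
piece 8:b rests on {6:b}
minimal pieces: {0:f}
ways to finish when only these pieces remain (= sum over removing one remaining piece with nothing left below it):
  1 left: {7}→1  {8}→1
  2 left: {5,7}→1  {6,8}→1  {7,8}→2
  3 left: {2,6,8}→1  {4,5,7}→1  {5,7,8}→3  {6,7,8}→3
  4 left: {1,4,5,7}→1  {2,6,7,8}→4  {3,4,5,7}→1  {4,5,7,8}→4  {5,6,7,8}→6
  5 left: {1,3,4,5,7}→2  {1,4,5,7,8}→5  {2,5,6,7,8}→10  {3,4,5,7,8}→5  {4,5,6,7,8}→10
  6 left: {1,3,4,5,7,8}→12  {1,4,5,6,7,8}→15  {2,4,5,6,7,8}→20  {3,4,5,6,7,8}→15
  7 left: {1,2,4,5,6,7,8}→35  {1,3,4,5,6,7,8}→42  {2,3,4,5,6,7,8}→35
  placing 0:f first → 112 extensions

112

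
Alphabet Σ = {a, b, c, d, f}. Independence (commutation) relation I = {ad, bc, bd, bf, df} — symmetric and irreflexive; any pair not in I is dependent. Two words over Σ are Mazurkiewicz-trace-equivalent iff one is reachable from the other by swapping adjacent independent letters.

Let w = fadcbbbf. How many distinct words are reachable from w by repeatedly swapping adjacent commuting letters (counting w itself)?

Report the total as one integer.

40

0(f) covers ∅
1(a) covers 0:f
2(d) covers ∅
3(c) covers 1:a, 2:d
4(b) covers 1:a
5(b) covers 4:b
6(b) covers 5:b
7(f) covers 3:c
floor of heap: 0:f, 2:d
completions by unplaced set U, small U first (add the entries for U minus each lowest piece of U):
  |U|=1: {6}:1  {7}:1
  |U|=2: {3,7}:1  {5,6}:1  {6,7}:2
  |U|=3: {2,3,7}:1  {3,6,7}:3  {4,5,6}:1  {5,6,7}:3
  |U|=4: {2,3,6,7}:4  {3,5,6,7}:6  {4,5,6,7}:4
  |U|=5: {2,3,5,6,7}:10  {3,4,5,6,7}:10
  |U|=6: {1,3,4,5,6,7}:10  {2,3,4,5,6,7}:20
  start at 0(f): 30
  start at 2(d): 10
sum over floor = 40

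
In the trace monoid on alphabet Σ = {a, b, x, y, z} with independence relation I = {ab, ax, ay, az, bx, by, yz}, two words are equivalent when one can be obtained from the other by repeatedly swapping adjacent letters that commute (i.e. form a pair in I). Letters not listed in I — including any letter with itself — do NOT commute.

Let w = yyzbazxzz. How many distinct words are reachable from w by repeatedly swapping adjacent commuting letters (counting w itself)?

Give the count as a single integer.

piece 0:y — minimal
piece 1:y rests on {0:y}
piece 2:z — minimal
piece 3:b rests on {2:z}
piece 4:a — minimal
piece 5:z rests on {3:b}
piece 6:x rests on {1:y, 5:z}
piece 7:z rests on {6:x}
piece 8:z rests on {7:z}
minimal pieces: {0:y, 2:z, 4:a}
ways to finish when only these pieces remain (= sum over removing one remaining piece with nothing left below it):
  1 left: {4}→1  {8}→1
  2 left: {4,8}→2  {7,8}→1
  3 left: {4,7,8}→3  {6,7,8}→1
  4 left: {1,6,7,8}→1  {4,6,7,8}→4  {5,6,7,8}→1
  5 left: {0,1,6,7,8}→1  {1,4,6,7,8}→5  {1,5,6,7,8}→2  {3,5,6,7,8}→1  {4,5,6,7,8}→5
  6 left: {0,1,4,6,7,8}→6  {0,1,5,6,7,8}→3  {1,3,5,6,7,8}→3  {1,4,5,6,7,8}→12  {2,3,5,6,7,8}→1  {3,4,5,6,7,8}→6
  7 left: {0,1,3,5,6,7,8}→6  {0,1,4,5,6,7,8}→21  {1,2,3,5,6,7,8}→4  {1,3,4,5,6,7,8}→21  {2,3,4,5,6,7,8}→7
  placing 0:y first → 32 extensions
  placing 2:z first → 48 extensions
  placing 4:a first → 10 extensions
total linear extensions = 90

90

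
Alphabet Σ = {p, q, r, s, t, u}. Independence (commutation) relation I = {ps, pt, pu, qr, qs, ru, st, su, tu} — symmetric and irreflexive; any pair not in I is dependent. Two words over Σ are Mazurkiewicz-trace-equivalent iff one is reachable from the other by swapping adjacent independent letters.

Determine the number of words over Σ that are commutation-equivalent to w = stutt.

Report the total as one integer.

#0=s has no predecessor
#1=t has no predecessor
#2=u has no predecessor
#3=t depends on [1:t]
#4=t depends on [3:t]
sources: [0:s, 1:t, 2:u]
N(rest) = Σ N(rest − s) over sources s of rest; N(one piece) = 1:
  size 1 → [0]=1  [2]=1  [4]=1
  size 2 → [0,2]=2  [0,4]=2  [2,4]=2  [3,4]=1
  size 3 → [0,2,4]=6  [0,3,4]=3  [1,3,4]=1  [2,3,4]=3
  first=0(s) contributes 4
  first=1(t) contributes 12
  first=2(u) contributes 4
|[w]| = 20

20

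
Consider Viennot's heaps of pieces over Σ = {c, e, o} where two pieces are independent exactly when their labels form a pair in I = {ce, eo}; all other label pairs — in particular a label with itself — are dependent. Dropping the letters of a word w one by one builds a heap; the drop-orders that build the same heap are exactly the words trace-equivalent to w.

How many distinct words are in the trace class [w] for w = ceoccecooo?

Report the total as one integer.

drop 0:c onto floor
drop 1:e onto floor
drop 2:o onto {0:c}
drop 3:c onto {2:o}
drop 4:c onto {3:c}
drop 5:e onto {1:e}
drop 6:c onto {4:c}
drop 7:o onto {6:c}
drop 8:o onto {7:o}
drop 9:o onto {8:o}
ground layer = {0:c, 1:e}
drop-orders for the pieces not yet dropped (sum over which currently-grounded one goes next):
  1 to go: {5} 1  {9} 1
  2 to go: {1,5} 1  {5,9} 2  {8,9} 1
  3 to go: {1,5,9} 3  {5,8,9} 3  {7,8,9} 1
  4 to go: {1,5,8,9} 6  {5,7,8,9} 4  {6,7,8,9} 1
  5 to go: {1,5,7,8,9} 10  {4,6,7,8,9} 1  {5,6,7,8,9} 5
  6 to go: {1,5,6,7,8,9} 15  {3,4,6,7,8,9} 1  {4,5,6,7,8,9} 6
  7 to go: {1,4,5,6,7,8,9} 21  {2,3,4,6,7,8,9} 1  {3,4,5,6,7,8,9} 7
  8 to go: {0,2,3,4,6,7,8,9} 1  {1,3,4,5,6,7,8,9} 28  {2,3,4,5,6,7,8,9} 8
  if 0:c drops first: 36 orders
  if 1:e drops first: 9 orders
heap linearizations: 45

45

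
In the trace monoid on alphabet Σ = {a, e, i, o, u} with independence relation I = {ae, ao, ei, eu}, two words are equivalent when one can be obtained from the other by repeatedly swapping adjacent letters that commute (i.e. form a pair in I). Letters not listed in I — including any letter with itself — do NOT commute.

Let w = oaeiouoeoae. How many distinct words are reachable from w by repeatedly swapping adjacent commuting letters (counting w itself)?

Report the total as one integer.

25

0(o) covers ∅
1(a) covers ∅
2(e) covers 0:o
3(i) covers 0:o, 1:a
4(o) covers 2:e, 3:i
5(u) covers 4:o
6(o) covers 5:u
7(e) covers 6:o
8(o) covers 7:e
9(a) covers 5:u
10(e) covers 8:o
floor of heap: 0:o, 1:a
completions by unplaced set U, small U first (add the entries for U minus each lowest piece of U):
  |U|=1: {9}:1  {10}:1
  |U|=2: {8,10}:1  {9,10}:2
  |U|=3: {7,8,10}:1  {8,9,10}:3
  |U|=4: {6,7,8,10}:1  {7,8,9,10}:4
  |U|=5: {6,7,8,9,10}:5
  |U|=6: {5,6,7,8,9,10}:5
  |U|=7: {4,5,6,7,8,9,10}:5
  |U|=8: {2,4,5,6,7,8,9,10}:5  {3,4,5,6,7,8,9,10}:5
  |U|=9: {1,3,4,5,6,7,8,9,10}:5  {2,3,4,5,6,7,8,9,10}:10
  start at 0(o): 15
  start at 1(a): 10
sum over floor = 25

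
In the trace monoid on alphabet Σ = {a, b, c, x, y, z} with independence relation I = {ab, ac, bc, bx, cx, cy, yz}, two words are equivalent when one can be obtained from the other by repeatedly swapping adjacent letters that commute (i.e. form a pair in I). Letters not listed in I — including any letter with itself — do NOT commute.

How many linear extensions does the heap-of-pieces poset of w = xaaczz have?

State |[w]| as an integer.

4

piece 0:x — minimal
piece 1:a rests on {0:x}
piece 2:a rests on {1:a}
piece 3:c — minimal
piece 4:z rests on {2:a, 3:c}
piece 5:z rests on {4:z}
minimal pieces: {0:x, 3:c}
ways to finish when only these pieces remain (= sum over removing one remaining piece with nothing left below it):
  1 left: {5}→1
  2 left: {4,5}→1
  3 left: {2,4,5}→1  {3,4,5}→1
  4 left: {1,2,4,5}→1  {2,3,4,5}→2
  placing 0:x first → 3 extensions
  placing 3:c first → 1 extensions
total linear extensions = 4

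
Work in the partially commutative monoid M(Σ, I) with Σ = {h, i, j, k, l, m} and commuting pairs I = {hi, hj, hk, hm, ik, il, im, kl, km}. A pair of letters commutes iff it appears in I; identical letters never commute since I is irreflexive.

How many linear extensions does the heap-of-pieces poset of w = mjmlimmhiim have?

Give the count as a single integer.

0(m) covers ∅
1(j) covers 0:m
2(m) covers 1:j
3(l) covers 2:m
4(i) covers 1:j
5(m) covers 3:l
6(m) covers 5:m
7(h) covers 3:l
8(i) covers 4:i
9(i) covers 8:i
10(m) covers 6:m
floor of heap: 0:m
completions by unplaced set U, small U first (add the entries for U minus each lowest piece of U):
  |U|=1: {7}:1  {9}:1  {10}:1
  |U|=2: {6,10}:1  {7,9}:2  {7,10}:2  {8,9}:1  {9,10}:2
  |U|=3: {4,8,9}:1  {5,6,10}:1  {6,7,10}:3  {6,9,10}:3  {7,8,9}:3  {7,9,10}:6  {8,9,10}:3
  |U|=4: {4,7,8,9}:4  {4,8,9,10}:4  {5,6,7,10}:4  {5,6,9,10}:4  {6,7,9,10}:12  {6,8,9,10}:6  {7,8,9,10}:12
  |U|=5: {3,5,6,7,10}:4  {4,6,8,9,10}:10  {4,7,8,9,10}:20  {5,6,7,9,10}:20  {5,6,8,9,10}:10  {6,7,8,9,10}:30
  |U|=6: {2,3,5,6,7,10}:4  {3,5,6,7,9,10}:24  {4,5,6,8,9,10}:20  {4,6,7,8,9,10}:60  {5,6,7,8,9,10}:60
  |U|=7: {2,3,5,6,7,9,10}:28  {3,5,6,7,8,9,10}:84  {4,5,6,7,8,9,10}:140
  |U|=8: {2,3,5,6,7,8,9,10}:112  {3,4,5,6,7,8,9,10}:224
  |U|=9: {2,3,4,5,6,7,8,9,10}:336
  start at 0(m): 336

336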